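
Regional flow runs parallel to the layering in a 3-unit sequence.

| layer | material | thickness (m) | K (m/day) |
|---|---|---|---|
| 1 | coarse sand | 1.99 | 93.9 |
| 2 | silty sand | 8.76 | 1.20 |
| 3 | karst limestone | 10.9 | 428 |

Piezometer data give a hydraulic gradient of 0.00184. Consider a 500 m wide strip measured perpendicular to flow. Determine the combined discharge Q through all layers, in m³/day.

Flow is parallel to layering, so each bed carries its own Darcy discharge and the transmissivities add.
Σ(K_i·b_i) = 93.9×1.99 + 1.20×8.76 + 428×10.9 = 4863 m²/day.
Hydraulic gradient i = 0.00184.
Q = Σ(K_i·b_i) · W · i = 4863 × 500 × 0.001840 = 4474 m³/day.

4470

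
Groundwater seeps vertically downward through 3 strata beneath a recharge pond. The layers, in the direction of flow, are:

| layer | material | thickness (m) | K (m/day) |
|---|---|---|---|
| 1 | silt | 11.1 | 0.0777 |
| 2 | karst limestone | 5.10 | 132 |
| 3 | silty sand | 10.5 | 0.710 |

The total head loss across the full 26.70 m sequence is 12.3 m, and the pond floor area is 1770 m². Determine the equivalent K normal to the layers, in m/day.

0.169

Flow is perpendicular to layering, so the layers act in series and the equivalent K is the thickness-weighted harmonic mean.
Total thickness L = 11.1 + 5.10 + 10.5 = 26.70 m.
Σ(b_i/K_i) = 11.1/0.0777 + 5.10/132 + 10.5/0.710 = 157.7 d.
K_eq = L / Σ(b_i/K_i) = 26.70 / 157.7 = 0.1693 m/day.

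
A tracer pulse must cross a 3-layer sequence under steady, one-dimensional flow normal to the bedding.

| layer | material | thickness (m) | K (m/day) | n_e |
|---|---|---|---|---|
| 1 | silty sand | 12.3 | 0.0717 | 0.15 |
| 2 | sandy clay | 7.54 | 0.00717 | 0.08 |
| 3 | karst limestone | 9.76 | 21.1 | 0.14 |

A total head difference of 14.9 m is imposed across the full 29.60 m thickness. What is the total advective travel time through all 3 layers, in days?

With flow normal to the layers, continuity requires the same specific discharge q through every layer.
Σ(b_i/K_i) = 12.3/0.0717 + 7.54/0.00717 + 9.76/21.1 = 1224 d.
q = Δh / Σ(b_i/K_i) = 14.9 / 1224 = 0.01218 m/day.
In each layer the seepage velocity is v_i = q/n_i, so the layer transit time is t_i = b_i·n_i / q:
  layer 1 (silty sand): t_1 = 12.3 × 0.15 / 0.01218 = 151.5 d
  layer 2 (sandy clay): t_2 = 7.54 × 0.08 / 0.01218 = 49.54 d
  layer 3 (karst limestone): t_3 = 9.76 × 0.14 / 0.01218 = 112.2 d
Total t = Σ t_i = 313.3 days.

313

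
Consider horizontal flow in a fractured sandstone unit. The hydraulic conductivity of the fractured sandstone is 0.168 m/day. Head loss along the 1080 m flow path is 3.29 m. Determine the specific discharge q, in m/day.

Hydraulic gradient i = Δh / L = 3.29 / 1080 = 0.003046.
Specific discharge q = K · i = 0.1680 × 0.003046 = 0.0005118 m/day.

0.000512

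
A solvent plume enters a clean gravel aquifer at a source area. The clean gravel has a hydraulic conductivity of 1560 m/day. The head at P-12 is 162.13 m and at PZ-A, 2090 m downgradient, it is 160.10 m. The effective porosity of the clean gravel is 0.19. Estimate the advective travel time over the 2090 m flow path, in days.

Hydraulic gradient i = (162.13 − 160.10) / 2090 = 2.03 / 2090 = 0.0009713.
Darcy flux q = K · i = 1560 × 0.0009713 = 1.515 m/day.
Seepage velocity v = q / n_e = 1.515 / 0.19 = 7.975 m/day.
Travel time t = L / v = 2090 / 7.975 = 262.1 days.

262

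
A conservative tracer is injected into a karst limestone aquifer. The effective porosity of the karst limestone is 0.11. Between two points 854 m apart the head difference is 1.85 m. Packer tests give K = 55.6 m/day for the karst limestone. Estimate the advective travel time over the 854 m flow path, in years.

2.14

Hydraulic gradient i = Δh / L = 1.85 / 854 = 0.002166.
Darcy flux q = K · i = 55.60 × 0.002166 = 0.1204 m/day.
Seepage velocity v = q / n_e = 0.1204 / 0.11 = 1.095 m/day.
Travel time t = L / v = 854 / 1.095 = 779.9 days = 2.135 years.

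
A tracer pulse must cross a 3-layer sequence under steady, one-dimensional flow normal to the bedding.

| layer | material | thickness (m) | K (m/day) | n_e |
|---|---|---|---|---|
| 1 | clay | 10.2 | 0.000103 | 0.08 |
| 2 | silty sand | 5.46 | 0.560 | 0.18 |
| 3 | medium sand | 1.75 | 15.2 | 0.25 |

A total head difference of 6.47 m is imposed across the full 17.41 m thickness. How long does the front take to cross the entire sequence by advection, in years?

93.7

With flow normal to the layers, continuity requires the same specific discharge q through every layer.
Σ(b_i/K_i) = 10.2/0.000103 + 5.46/0.560 + 1.75/15.2 = 99039 d.
q = Δh / Σ(b_i/K_i) = 6.47 / 99039 = 6.533e-05 m/day.
In each layer the seepage velocity is v_i = q/n_i, so the layer transit time is t_i = b_i·n_i / q:
  layer 1 (clay): t_1 = 10.2 × 0.08 / 6.533e-05 = 12491 d
  layer 2 (silty sand): t_2 = 5.46 × 0.18 / 6.533e-05 = 15044 d
  layer 3 (medium sand): t_3 = 1.75 × 0.25 / 6.533e-05 = 6697 d
Total t = Σ t_i = 34232 days = 93.72 years.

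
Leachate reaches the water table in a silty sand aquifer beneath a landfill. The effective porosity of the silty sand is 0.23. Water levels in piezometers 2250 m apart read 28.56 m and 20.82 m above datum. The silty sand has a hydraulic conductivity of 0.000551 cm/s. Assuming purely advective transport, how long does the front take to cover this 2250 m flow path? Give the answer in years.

865

Convert K: 0.000551 cm/s × 864 = 0.4761 m/day.
Hydraulic gradient i = (28.56 − 20.82) / 2250 = 7.74 / 2250 = 0.003440.
Darcy flux q = K · i = 0.4761 × 0.003440 = 0.001638 m/day.
Seepage velocity v = q / n_e = 0.001638 / 0.23 = 0.007120 m/day.
Travel time t = L / v = 2250 / 0.007120 = 3.160e+05 days = 865.2 years.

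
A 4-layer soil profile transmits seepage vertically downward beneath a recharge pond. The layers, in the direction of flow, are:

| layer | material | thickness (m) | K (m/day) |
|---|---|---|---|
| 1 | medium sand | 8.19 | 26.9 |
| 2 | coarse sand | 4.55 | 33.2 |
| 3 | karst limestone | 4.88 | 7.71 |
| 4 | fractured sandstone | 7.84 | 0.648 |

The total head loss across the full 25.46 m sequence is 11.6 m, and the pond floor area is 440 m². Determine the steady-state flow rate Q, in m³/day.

387

Flow is perpendicular to layering, so the layers act in series and the equivalent K is the thickness-weighted harmonic mean.
Total thickness L = 8.19 + 4.55 + 4.88 + 7.84 = 25.46 m.
Σ(b_i/K_i) = 8.19/26.9 + 4.55/33.2 + 4.88/7.71 + 7.84/0.648 = 13.17 d.
K_eq = L / Σ(b_i/K_i) = 25.46 / 13.17 = 1.933 m/day.
Q = K_eq · A · (Δh/L) = 1.933 × 440 × (11.6/25.46) = 387.5 m³/day.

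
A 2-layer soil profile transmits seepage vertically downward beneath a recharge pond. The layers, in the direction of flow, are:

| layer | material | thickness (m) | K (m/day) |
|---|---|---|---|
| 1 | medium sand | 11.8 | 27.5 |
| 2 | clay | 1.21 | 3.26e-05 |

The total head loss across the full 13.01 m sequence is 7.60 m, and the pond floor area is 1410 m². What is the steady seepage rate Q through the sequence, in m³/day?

Flow is perpendicular to layering, so the layers act in series and the equivalent K is the thickness-weighted harmonic mean.
Total thickness L = 11.8 + 1.21 = 13.01 m.
Σ(b_i/K_i) = 11.8/27.5 + 1.21/3.26e-05 = 37117 d.
K_eq = L / Σ(b_i/K_i) = 13.01 / 37117 = 0.0003505 m/day.
Q = K_eq · A · (Δh/L) = 0.0003505 × 1410 × (7.60/13.01) = 0.2887 m³/day.

0.289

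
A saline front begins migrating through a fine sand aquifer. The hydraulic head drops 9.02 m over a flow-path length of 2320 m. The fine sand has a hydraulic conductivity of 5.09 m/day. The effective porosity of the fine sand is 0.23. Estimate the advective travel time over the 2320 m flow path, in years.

Hydraulic gradient i = Δh / L = 9.02 / 2320 = 0.003888.
Darcy flux q = K · i = 5.090 × 0.003888 = 0.01979 m/day.
Seepage velocity v = q / n_e = 0.01979 / 0.23 = 0.08604 m/day.
Travel time t = L / v = 2320 / 0.08604 = 26964 days = 73.82 years.

73.8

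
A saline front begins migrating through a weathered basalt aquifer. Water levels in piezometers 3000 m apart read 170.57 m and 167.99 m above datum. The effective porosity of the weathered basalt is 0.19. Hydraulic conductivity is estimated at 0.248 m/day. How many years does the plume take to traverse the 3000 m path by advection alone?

Hydraulic gradient i = (170.57 − 167.99) / 3000 = 2.58 / 3000 = 0.0008600.
Darcy flux q = K · i = 0.2480 × 0.0008600 = 0.0002133 m/day.
Seepage velocity v = q / n_e = 0.0002133 / 0.19 = 0.001123 m/day.
Travel time t = L / v = 3000 / 0.001123 = 2.673e+06 days = 7317 years.

7320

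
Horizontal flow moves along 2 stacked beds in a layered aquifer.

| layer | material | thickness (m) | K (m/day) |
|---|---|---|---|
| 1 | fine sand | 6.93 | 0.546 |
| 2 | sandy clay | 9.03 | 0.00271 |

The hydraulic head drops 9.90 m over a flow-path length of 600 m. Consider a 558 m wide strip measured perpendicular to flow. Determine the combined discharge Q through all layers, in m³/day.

Flow is parallel to layering, so each bed carries its own Darcy discharge and the transmissivities add.
Σ(K_i·b_i) = 0.546×6.93 + 0.00271×9.03 = 3.808 m²/day.
Hydraulic gradient i = Δh / L = 9.90 / 600 = 0.01650.
Q = Σ(K_i·b_i) · W · i = 3.808 × 558 × 0.01650 = 35.06 m³/day.

35.1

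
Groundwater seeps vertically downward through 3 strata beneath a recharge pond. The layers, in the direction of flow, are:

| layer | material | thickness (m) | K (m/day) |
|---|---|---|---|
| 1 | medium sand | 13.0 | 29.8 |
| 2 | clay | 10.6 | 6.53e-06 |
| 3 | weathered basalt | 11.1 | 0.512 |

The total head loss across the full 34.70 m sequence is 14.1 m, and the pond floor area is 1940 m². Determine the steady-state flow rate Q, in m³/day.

Flow is perpendicular to layering, so the layers act in series and the equivalent K is the thickness-weighted harmonic mean.
Total thickness L = 13.0 + 10.6 + 11.1 = 34.70 m.
Σ(b_i/K_i) = 13.0/29.8 + 10.6/6.53e-06 + 11.1/0.512 = 1.623e+06 d.
K_eq = L / Σ(b_i/K_i) = 34.70 / 1.623e+06 = 2.138e-05 m/day.
Q = K_eq · A · (Δh/L) = 2.138e-05 × 1940 × (14.1/34.70) = 0.01685 m³/day.

0.0169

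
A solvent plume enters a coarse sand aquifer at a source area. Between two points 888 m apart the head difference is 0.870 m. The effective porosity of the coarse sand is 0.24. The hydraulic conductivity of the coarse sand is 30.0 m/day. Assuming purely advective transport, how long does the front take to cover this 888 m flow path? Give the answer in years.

19.9

Hydraulic gradient i = Δh / L = 0.870 / 888 = 0.0009797.
Darcy flux q = K · i = 30.00 × 0.0009797 = 0.02939 m/day.
Seepage velocity v = q / n_e = 0.02939 / 0.24 = 0.1225 m/day.
Travel time t = L / v = 888 / 0.1225 = 7251 days = 19.85 years.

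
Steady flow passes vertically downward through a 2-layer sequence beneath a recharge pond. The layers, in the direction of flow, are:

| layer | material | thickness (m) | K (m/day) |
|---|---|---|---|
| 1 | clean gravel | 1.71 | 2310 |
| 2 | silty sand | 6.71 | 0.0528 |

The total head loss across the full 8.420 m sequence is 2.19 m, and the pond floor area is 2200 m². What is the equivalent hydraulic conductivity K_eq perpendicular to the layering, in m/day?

Flow is perpendicular to layering, so the layers act in series and the equivalent K is the thickness-weighted harmonic mean.
Total thickness L = 1.71 + 6.71 = 8.420 m.
Σ(b_i/K_i) = 1.71/2310 + 6.71/0.0528 = 127.1 d.
K_eq = L / Σ(b_i/K_i) = 8.420 / 127.1 = 0.06626 m/day.

0.0663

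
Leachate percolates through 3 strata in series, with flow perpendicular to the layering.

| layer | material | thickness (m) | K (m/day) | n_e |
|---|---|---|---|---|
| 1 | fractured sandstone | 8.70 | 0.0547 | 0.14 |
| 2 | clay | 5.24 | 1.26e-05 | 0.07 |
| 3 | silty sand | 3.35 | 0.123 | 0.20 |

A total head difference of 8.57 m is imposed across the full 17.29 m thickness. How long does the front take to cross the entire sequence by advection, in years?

With flow normal to the layers, continuity requires the same specific discharge q through every layer.
Σ(b_i/K_i) = 8.70/0.0547 + 5.24/1.26e-05 + 3.35/0.123 = 4.161e+05 d.
q = Δh / Σ(b_i/K_i) = 8.57 / 4.161e+05 = 2.060e-05 m/day.
In each layer the seepage velocity is v_i = q/n_i, so the layer transit time is t_i = b_i·n_i / q:
  layer 1 (fractured sandstone): t_1 = 8.70 × 0.14 / 2.060e-05 = 59132 d
  layer 2 (clay): t_2 = 5.24 × 0.07 / 2.060e-05 = 17808 d
  layer 3 (silty sand): t_3 = 3.35 × 0.20 / 2.060e-05 = 32527 d
Total t = Σ t_i = 1.095e+05 days = 299.7 years.

300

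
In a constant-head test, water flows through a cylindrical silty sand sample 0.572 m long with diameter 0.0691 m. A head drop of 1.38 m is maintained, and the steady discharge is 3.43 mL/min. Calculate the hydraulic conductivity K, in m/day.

0.546

Cross-sectional area A = π·(d/2)² = π × (0.0691/2)² = 0.003750 m².
Convert discharge: 3.43 mL/min = 5.717e-08 m³/s.
Darcy's law rearranged: K = Q·L / (A·Δh) = 5.717e-08 × 0.572 / (0.003750 × 1.38) = 6.318e-06 m/s = 0.5459 m/day.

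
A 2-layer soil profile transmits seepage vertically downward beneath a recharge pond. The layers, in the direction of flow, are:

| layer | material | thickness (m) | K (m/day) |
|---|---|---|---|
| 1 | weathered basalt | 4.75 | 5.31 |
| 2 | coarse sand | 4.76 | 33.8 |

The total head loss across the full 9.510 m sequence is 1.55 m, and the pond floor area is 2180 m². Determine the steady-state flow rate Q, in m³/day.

3260

Flow is perpendicular to layering, so the layers act in series and the equivalent K is the thickness-weighted harmonic mean.
Total thickness L = 4.75 + 4.76 = 9.510 m.
Σ(b_i/K_i) = 4.75/5.31 + 4.76/33.8 = 1.035 d.
K_eq = L / Σ(b_i/K_i) = 9.510 / 1.035 = 9.185 m/day.
Q = K_eq · A · (Δh/L) = 9.185 × 2180 × (1.55/9.510) = 3264 m³/day.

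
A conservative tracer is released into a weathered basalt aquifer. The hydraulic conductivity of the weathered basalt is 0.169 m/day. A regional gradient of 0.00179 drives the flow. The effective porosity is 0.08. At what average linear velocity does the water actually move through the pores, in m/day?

Hydraulic gradient i = 0.00179.
Darcy flux q = K · i = 0.1690 × 0.001790 = 0.0003025 m/day.
Seepage velocity v = q / n_e = 0.0003025 / 0.08 = 0.003781 m/day.

0.00378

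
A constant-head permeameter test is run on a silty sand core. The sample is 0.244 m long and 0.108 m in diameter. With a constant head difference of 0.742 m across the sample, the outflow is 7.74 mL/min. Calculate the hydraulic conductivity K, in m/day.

Cross-sectional area A = π·(d/2)² = π × (0.108/2)² = 0.009161 m².
Convert discharge: 7.74 mL/min = 1.290e-07 m³/s.
Darcy's law rearranged: K = Q·L / (A·Δh) = 1.290e-07 × 0.244 / (0.009161 × 0.742) = 4.631e-06 m/s = 0.4001 m/day.

0.400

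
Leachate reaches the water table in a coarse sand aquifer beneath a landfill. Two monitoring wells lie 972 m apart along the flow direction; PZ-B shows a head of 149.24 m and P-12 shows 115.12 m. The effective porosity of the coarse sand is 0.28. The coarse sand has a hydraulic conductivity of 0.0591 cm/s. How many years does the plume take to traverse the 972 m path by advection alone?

Convert K: 0.0591 cm/s × 864 = 51.06 m/day.
Hydraulic gradient i = (149.24 − 115.12) / 972 = 34.12 / 972 = 0.03510.
Darcy flux q = K · i = 51.06 × 0.03510 = 1.792 m/day.
Seepage velocity v = q / n_e = 1.792 / 0.28 = 6.402 m/day.
Travel time t = L / v = 972 / 6.402 = 151.8 days = 0.4157 years.

0.416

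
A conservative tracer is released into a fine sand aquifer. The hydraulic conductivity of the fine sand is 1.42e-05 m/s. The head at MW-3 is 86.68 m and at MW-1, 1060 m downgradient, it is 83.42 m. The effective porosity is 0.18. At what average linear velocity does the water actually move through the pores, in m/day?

0.0210

Convert K: 1.42e-05 m/s × 86400 = 1.227 m/day.
Hydraulic gradient i = (86.68 − 83.42) / 1060 = 3.26 / 1060 = 0.003075.
Darcy flux q = K · i = 1.227 × 0.003075 = 0.003773 m/day.
Seepage velocity v = q / n_e = 0.003773 / 0.18 = 0.02096 m/day.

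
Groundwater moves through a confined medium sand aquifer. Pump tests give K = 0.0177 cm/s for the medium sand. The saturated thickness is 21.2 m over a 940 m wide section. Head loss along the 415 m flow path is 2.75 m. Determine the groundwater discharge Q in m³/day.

2020

Convert K: 0.0177 cm/s × 864 = 15.29 m/day.
Cross-sectional area A = 940 × 21.2 = 19928 m².
Hydraulic gradient i = Δh / L = 2.75 / 415 = 0.006627.
Darcy's law: Q = K · A · i = 15.29 × 19928 × 0.006627 = 2019 m³/day.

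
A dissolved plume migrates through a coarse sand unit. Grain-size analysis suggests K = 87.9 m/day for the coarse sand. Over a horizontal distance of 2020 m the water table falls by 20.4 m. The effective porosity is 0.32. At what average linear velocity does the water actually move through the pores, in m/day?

Hydraulic gradient i = Δh / L = 20.4 / 2020 = 0.01010.
Darcy flux q = K · i = 87.90 × 0.01010 = 0.8877 m/day.
Seepage velocity v = q / n_e = 0.8877 / 0.32 = 2.774 m/day.

2.77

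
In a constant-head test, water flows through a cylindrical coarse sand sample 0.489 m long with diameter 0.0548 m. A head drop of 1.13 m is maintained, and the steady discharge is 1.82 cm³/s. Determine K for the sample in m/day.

28.9

Cross-sectional area A = π·(d/2)² = π × (0.0548/2)² = 0.002359 m².
Convert discharge: 1.82 cm³/s = 1.820e-06 m³/s.
Darcy's law rearranged: K = Q·L / (A·Δh) = 1.820e-06 × 0.489 / (0.002359 × 1.13) = 0.0003339 m/s = 28.85 m/day.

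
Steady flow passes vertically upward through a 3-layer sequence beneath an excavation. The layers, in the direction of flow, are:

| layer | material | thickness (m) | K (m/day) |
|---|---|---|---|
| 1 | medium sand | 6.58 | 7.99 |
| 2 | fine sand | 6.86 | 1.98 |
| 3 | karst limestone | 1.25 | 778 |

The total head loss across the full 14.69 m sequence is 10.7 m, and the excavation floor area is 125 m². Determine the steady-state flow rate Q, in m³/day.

312

Flow is perpendicular to layering, so the layers act in series and the equivalent K is the thickness-weighted harmonic mean.
Total thickness L = 6.58 + 6.86 + 1.25 = 14.69 m.
Σ(b_i/K_i) = 6.58/7.99 + 6.86/1.98 + 1.25/778 = 4.290 d.
K_eq = L / Σ(b_i/K_i) = 14.69 / 4.290 = 3.424 m/day.
Q = K_eq · A · (Δh/L) = 3.424 × 125 × (10.7/14.69) = 311.8 m³/day.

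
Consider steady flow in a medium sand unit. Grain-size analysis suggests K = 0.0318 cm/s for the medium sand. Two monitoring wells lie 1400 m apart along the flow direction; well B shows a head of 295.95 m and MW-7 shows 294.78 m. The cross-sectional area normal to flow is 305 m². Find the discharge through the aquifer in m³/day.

Convert K: 0.0318 cm/s × 864 = 27.48 m/day.
Hydraulic gradient i = (295.95 − 294.78) / 1400 = 1.17 / 1400 = 0.0008357.
Darcy's law: Q = K · A · i = 27.48 × 305.0 × 0.0008357 = 7.003 m³/day.

7.00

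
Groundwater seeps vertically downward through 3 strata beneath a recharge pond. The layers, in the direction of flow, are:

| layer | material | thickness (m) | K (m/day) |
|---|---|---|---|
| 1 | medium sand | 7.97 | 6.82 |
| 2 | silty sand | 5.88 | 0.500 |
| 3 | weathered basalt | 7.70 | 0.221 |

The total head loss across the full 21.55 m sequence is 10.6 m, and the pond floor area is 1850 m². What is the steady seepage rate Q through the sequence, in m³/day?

Flow is perpendicular to layering, so the layers act in series and the equivalent K is the thickness-weighted harmonic mean.
Total thickness L = 7.97 + 5.88 + 7.70 = 21.55 m.
Σ(b_i/K_i) = 7.97/6.82 + 5.88/0.500 + 7.70/0.221 = 47.77 d.
K_eq = L / Σ(b_i/K_i) = 21.55 / 47.77 = 0.4511 m/day.
Q = K_eq · A · (Δh/L) = 0.4511 × 1850 × (10.6/21.55) = 410.5 m³/day.

411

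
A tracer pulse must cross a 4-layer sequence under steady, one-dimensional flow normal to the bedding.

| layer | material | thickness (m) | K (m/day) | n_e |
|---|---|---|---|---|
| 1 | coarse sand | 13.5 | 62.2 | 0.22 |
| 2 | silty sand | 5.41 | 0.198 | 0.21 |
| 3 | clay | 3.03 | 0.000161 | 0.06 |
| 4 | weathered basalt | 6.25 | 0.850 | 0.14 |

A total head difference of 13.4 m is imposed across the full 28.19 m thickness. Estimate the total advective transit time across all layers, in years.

With flow normal to the layers, continuity requires the same specific discharge q through every layer.
Σ(b_i/K_i) = 13.5/62.2 + 5.41/0.198 + 3.03/0.000161 + 6.25/0.850 = 18855 d.
q = Δh / Σ(b_i/K_i) = 13.4 / 18855 = 0.0007107 m/day.
In each layer the seepage velocity is v_i = q/n_i, so the layer transit time is t_i = b_i·n_i / q:
  layer 1 (coarse sand): t_1 = 13.5 × 0.22 / 0.0007107 = 4179 d
  layer 2 (silty sand): t_2 = 5.41 × 0.21 / 0.0007107 = 1599 d
  layer 3 (clay): t_3 = 3.03 × 0.06 / 0.0007107 = 255.8 d
  layer 4 (weathered basalt): t_4 = 6.25 × 0.14 / 0.0007107 = 1231 d
Total t = Σ t_i = 7265 days = 19.89 years.

19.9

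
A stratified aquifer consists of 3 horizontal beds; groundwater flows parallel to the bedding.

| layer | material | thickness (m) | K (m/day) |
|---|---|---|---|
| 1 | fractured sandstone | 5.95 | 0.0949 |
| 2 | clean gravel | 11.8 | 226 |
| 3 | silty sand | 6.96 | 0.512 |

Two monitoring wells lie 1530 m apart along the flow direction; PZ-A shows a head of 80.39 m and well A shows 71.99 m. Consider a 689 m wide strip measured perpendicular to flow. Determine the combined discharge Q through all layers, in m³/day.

Flow is parallel to layering, so each bed carries its own Darcy discharge and the transmissivities add.
Σ(K_i·b_i) = 0.0949×5.95 + 226×11.8 + 0.512×6.96 = 2671 m²/day.
Hydraulic gradient i = (80.39 − 71.99) / 1530 = 8.4 / 1530 = 0.005490.
Q = Σ(K_i·b_i) · W · i = 2671 × 689 × 0.005490 = 10103 m³/day.

10100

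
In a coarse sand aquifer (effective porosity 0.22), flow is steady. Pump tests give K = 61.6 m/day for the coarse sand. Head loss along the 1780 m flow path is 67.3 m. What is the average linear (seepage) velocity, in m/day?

Hydraulic gradient i = Δh / L = 67.3 / 1780 = 0.03781.
Darcy flux q = K · i = 61.60 × 0.03781 = 2.329 m/day.
Seepage velocity v = q / n_e = 2.329 / 0.22 = 10.59 m/day.

10.6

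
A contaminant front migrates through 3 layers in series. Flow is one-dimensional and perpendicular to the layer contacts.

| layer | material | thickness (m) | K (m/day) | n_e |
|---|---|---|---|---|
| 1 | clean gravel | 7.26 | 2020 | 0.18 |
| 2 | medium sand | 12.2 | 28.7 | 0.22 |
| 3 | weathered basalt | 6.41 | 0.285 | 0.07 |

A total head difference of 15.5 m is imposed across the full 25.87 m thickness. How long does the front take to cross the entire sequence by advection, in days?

6.56

With flow normal to the layers, continuity requires the same specific discharge q through every layer.
Σ(b_i/K_i) = 7.26/2020 + 12.2/28.7 + 6.41/0.285 = 22.92 d.
q = Δh / Σ(b_i/K_i) = 15.5 / 22.92 = 0.6763 m/day.
In each layer the seepage velocity is v_i = q/n_i, so the layer transit time is t_i = b_i·n_i / q:
  layer 1 (clean gravel): t_1 = 7.26 × 0.18 / 0.6763 = 1.932 d
  layer 2 (medium sand): t_2 = 12.2 × 0.22 / 0.6763 = 3.969 d
  layer 3 (weathered basalt): t_3 = 6.41 × 0.07 / 0.6763 = 0.6635 d
Total t = Σ t_i = 6.565 days.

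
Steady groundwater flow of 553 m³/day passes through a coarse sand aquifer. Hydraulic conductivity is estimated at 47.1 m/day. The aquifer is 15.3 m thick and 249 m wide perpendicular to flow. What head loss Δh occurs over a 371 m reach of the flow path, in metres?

1.14

Cross-sectional area A = 249 × 15.3 = 3810 m².
From Q = K·A·i, i = Q / (K·A) = 553 / (47.10 × 3810) = 0.003082.
Head loss Δh = i · L = 0.003082 × 371 = 1.143 m.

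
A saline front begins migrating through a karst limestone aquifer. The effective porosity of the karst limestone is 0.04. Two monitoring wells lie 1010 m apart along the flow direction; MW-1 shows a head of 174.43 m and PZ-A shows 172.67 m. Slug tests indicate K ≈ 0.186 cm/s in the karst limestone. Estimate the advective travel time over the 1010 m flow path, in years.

0.395

Convert K: 0.186 cm/s × 864 = 160.7 m/day.
Hydraulic gradient i = (174.43 − 172.67) / 1010 = 1.76 / 1010 = 0.001743.
Darcy flux q = K · i = 160.7 × 0.001743 = 0.2800 m/day.
Seepage velocity v = q / n_e = 0.2800 / 0.04 = 7.001 m/day.
Travel time t = L / v = 1010 / 7.001 = 144.3 days = 0.3950 years.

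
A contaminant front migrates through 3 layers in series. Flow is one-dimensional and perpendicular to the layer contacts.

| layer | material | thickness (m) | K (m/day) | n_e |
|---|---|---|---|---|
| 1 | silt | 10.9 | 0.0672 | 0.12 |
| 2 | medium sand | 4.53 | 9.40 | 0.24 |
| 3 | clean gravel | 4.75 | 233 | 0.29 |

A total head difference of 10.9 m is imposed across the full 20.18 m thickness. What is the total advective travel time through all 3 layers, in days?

With flow normal to the layers, continuity requires the same specific discharge q through every layer.
Σ(b_i/K_i) = 10.9/0.0672 + 4.53/9.40 + 4.75/233 = 162.7 d.
q = Δh / Σ(b_i/K_i) = 10.9 / 162.7 = 0.06699 m/day.
In each layer the seepage velocity is v_i = q/n_i, so the layer transit time is t_i = b_i·n_i / q:
  layer 1 (silt): t_1 = 10.9 × 0.12 / 0.06699 = 19.52 d
  layer 2 (medium sand): t_2 = 4.53 × 0.24 / 0.06699 = 16.23 d
  layer 3 (clean gravel): t_3 = 4.75 × 0.29 / 0.06699 = 20.56 d
Total t = Σ t_i = 56.32 days.

56.3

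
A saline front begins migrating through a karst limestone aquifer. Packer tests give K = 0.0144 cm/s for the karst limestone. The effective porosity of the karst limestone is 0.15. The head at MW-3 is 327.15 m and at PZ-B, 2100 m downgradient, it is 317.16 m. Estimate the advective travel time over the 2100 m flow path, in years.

14.6

Convert K: 0.0144 cm/s × 864 = 12.44 m/day.
Hydraulic gradient i = (327.15 − 317.16) / 2100 = 9.99 / 2100 = 0.004757.
Darcy flux q = K · i = 12.44 × 0.004757 = 0.05919 m/day.
Seepage velocity v = q / n_e = 0.05919 / 0.15 = 0.3946 m/day.
Travel time t = L / v = 2100 / 0.3946 = 5322 days = 14.57 years.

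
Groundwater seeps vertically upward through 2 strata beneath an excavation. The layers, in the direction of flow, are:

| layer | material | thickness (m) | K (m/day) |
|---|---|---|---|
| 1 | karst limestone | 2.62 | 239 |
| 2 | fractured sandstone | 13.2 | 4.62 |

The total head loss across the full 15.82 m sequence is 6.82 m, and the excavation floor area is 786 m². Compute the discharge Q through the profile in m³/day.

Flow is perpendicular to layering, so the layers act in series and the equivalent K is the thickness-weighted harmonic mean.
Total thickness L = 2.62 + 13.2 = 15.82 m.
Σ(b_i/K_i) = 2.62/239 + 13.2/4.62 = 2.868 d.
K_eq = L / Σ(b_i/K_i) = 15.82 / 2.868 = 5.516 m/day.
Q = K_eq · A · (Δh/L) = 5.516 × 786 × (6.82/15.82) = 1869 m³/day.

1870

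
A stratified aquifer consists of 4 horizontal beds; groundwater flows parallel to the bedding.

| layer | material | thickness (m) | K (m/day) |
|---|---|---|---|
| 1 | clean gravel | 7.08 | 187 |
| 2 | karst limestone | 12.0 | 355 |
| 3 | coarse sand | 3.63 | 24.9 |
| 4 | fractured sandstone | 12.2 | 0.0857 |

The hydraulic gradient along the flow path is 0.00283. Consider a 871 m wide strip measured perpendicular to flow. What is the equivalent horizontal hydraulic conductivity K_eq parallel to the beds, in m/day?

163

Flow is parallel to layering, so each bed carries its own Darcy discharge and the transmissivities add.
Σ(K_i·b_i) = 187×7.08 + 355×12.0 + 24.9×3.63 + 0.0857×12.2 = 5675 m²/day.
Total thickness b = 34.91 m, so K_eq = Σ(K_i·b_i)/b = 162.6 m/day.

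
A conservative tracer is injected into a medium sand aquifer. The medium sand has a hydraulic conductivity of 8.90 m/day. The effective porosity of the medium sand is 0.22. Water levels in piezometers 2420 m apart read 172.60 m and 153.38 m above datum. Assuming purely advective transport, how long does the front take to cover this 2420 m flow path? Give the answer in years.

20.6

Hydraulic gradient i = (172.60 − 153.38) / 2420 = 19.22 / 2420 = 0.007942.
Darcy flux q = K · i = 8.900 × 0.007942 = 0.07069 m/day.
Seepage velocity v = q / n_e = 0.07069 / 0.22 = 0.3213 m/day.
Travel time t = L / v = 2420 / 0.3213 = 7532 days = 20.62 years.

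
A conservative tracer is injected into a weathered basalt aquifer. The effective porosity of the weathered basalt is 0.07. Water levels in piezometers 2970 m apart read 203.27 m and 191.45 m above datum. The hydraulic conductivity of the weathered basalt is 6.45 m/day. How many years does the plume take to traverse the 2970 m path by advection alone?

22.2

Hydraulic gradient i = (203.27 − 191.45) / 2970 = 11.82 / 2970 = 0.003980.
Darcy flux q = K · i = 6.450 × 0.003980 = 0.02567 m/day.
Seepage velocity v = q / n_e = 0.02567 / 0.07 = 0.3667 m/day.
Travel time t = L / v = 2970 / 0.3667 = 8099 days = 22.17 years.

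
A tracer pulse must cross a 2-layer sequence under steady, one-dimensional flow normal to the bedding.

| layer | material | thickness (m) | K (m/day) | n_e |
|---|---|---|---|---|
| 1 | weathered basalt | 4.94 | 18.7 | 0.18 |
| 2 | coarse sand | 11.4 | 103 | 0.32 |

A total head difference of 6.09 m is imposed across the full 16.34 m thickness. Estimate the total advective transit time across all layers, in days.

With flow normal to the layers, continuity requires the same specific discharge q through every layer.
Σ(b_i/K_i) = 4.94/18.7 + 11.4/103 = 0.3749 d.
q = Δh / Σ(b_i/K_i) = 6.09 / 0.3749 = 16.25 m/day.
In each layer the seepage velocity is v_i = q/n_i, so the layer transit time is t_i = b_i·n_i / q:
  layer 1 (weathered basalt): t_1 = 4.94 × 0.18 / 16.25 = 0.05473 d
  layer 2 (coarse sand): t_2 = 11.4 × 0.32 / 16.25 = 0.2245 d
Total t = Σ t_i = 0.2793 days.

0.279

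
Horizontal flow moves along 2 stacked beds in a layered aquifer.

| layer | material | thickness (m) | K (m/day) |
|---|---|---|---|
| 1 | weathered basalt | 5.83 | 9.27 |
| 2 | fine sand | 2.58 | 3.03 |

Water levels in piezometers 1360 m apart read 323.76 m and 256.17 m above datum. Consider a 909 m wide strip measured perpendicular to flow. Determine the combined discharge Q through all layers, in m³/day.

2790

Flow is parallel to layering, so each bed carries its own Darcy discharge and the transmissivities add.
Σ(K_i·b_i) = 9.27×5.83 + 3.03×2.58 = 61.86 m²/day.
Hydraulic gradient i = (323.76 − 256.17) / 1360 = 67.59 / 1360 = 0.04970.
Q = Σ(K_i·b_i) · W · i = 61.86 × 909 × 0.04970 = 2795 m³/day.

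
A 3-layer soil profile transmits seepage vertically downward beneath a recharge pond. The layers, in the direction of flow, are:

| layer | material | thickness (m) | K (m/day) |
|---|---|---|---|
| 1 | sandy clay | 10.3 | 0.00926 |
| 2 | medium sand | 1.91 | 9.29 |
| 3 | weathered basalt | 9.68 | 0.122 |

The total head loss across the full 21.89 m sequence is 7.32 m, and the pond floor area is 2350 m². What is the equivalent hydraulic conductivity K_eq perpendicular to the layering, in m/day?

Flow is perpendicular to layering, so the layers act in series and the equivalent K is the thickness-weighted harmonic mean.
Total thickness L = 10.3 + 1.91 + 9.68 = 21.89 m.
Σ(b_i/K_i) = 10.3/0.00926 + 1.91/9.29 + 9.68/0.122 = 1192 d.
K_eq = L / Σ(b_i/K_i) = 21.89 / 1192 = 0.01837 m/day.

0.0184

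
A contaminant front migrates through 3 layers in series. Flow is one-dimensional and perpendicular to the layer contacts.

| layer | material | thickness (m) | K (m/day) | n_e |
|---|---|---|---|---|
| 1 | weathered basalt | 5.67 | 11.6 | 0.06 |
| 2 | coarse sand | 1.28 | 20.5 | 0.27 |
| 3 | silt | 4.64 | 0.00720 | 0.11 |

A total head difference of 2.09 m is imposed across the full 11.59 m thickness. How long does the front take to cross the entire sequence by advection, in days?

With flow normal to the layers, continuity requires the same specific discharge q through every layer.
Σ(b_i/K_i) = 5.67/11.6 + 1.28/20.5 + 4.64/0.00720 = 645.0 d.
q = Δh / Σ(b_i/K_i) = 2.09 / 645.0 = 0.003240 m/day.
In each layer the seepage velocity is v_i = q/n_i, so the layer transit time is t_i = b_i·n_i / q:
  layer 1 (weathered basalt): t_1 = 5.67 × 0.06 / 0.003240 = 105.0 d
  layer 2 (coarse sand): t_2 = 1.28 × 0.27 / 0.003240 = 106.7 d
  layer 3 (silt): t_3 = 4.64 × 0.11 / 0.003240 = 157.5 d
Total t = Σ t_i = 369.2 days.

369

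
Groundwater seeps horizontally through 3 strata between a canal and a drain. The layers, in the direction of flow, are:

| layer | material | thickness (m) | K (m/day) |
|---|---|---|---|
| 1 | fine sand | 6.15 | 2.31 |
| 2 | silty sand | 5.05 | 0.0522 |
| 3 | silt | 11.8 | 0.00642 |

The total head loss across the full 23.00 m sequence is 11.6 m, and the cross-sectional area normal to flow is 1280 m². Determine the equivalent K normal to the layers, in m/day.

Flow is perpendicular to layering, so the layers act in series and the equivalent K is the thickness-weighted harmonic mean.
Total thickness L = 6.15 + 5.05 + 11.8 = 23.00 m.
Σ(b_i/K_i) = 6.15/2.31 + 5.05/0.0522 + 11.8/0.00642 = 1937 d.
K_eq = L / Σ(b_i/K_i) = 23.00 / 1937 = 0.01187 m/day.

0.0119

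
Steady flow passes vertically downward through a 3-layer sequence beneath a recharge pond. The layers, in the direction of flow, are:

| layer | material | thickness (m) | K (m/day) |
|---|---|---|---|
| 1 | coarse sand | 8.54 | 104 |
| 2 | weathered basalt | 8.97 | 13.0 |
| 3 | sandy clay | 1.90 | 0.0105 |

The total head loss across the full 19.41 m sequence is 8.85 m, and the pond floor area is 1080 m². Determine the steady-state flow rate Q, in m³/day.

Flow is perpendicular to layering, so the layers act in series and the equivalent K is the thickness-weighted harmonic mean.
Total thickness L = 8.54 + 8.97 + 1.90 = 19.41 m.
Σ(b_i/K_i) = 8.54/104 + 8.97/13.0 + 1.90/0.0105 = 181.7 d.
K_eq = L / Σ(b_i/K_i) = 19.41 / 181.7 = 0.1068 m/day.
Q = K_eq · A · (Δh/L) = 0.1068 × 1080 × (8.85/19.41) = 52.60 m³/day.

52.6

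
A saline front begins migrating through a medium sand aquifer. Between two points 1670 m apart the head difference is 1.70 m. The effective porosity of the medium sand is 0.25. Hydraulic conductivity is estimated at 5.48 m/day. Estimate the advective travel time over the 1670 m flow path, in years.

205

Hydraulic gradient i = Δh / L = 1.70 / 1670 = 0.001018.
Darcy flux q = K · i = 5.480 × 0.001018 = 0.005578 m/day.
Seepage velocity v = q / n_e = 0.005578 / 0.25 = 0.02231 m/day.
Travel time t = L / v = 1670 / 0.02231 = 74842 days = 204.9 years.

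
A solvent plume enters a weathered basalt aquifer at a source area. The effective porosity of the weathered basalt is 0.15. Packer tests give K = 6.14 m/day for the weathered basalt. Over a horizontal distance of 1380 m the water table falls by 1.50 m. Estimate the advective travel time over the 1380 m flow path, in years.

Hydraulic gradient i = Δh / L = 1.50 / 1380 = 0.001087.
Darcy flux q = K · i = 6.140 × 0.001087 = 0.006674 m/day.
Seepage velocity v = q / n_e = 0.006674 / 0.15 = 0.04449 m/day.
Travel time t = L / v = 1380 / 0.04449 = 31016 days = 84.92 years.

84.9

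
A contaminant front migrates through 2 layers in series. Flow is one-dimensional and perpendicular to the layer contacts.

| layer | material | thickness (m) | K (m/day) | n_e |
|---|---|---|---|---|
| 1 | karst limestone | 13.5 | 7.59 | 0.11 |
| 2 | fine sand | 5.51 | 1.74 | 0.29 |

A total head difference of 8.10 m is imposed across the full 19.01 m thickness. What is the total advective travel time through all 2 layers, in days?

1.88

With flow normal to the layers, continuity requires the same specific discharge q through every layer.
Σ(b_i/K_i) = 13.5/7.59 + 5.51/1.74 = 4.945 d.
q = Δh / Σ(b_i/K_i) = 8.10 / 4.945 = 1.638 m/day.
In each layer the seepage velocity is v_i = q/n_i, so the layer transit time is t_i = b_i·n_i / q:
  layer 1 (karst limestone): t_1 = 13.5 × 0.11 / 1.638 = 0.9066 d
  layer 2 (fine sand): t_2 = 5.51 × 0.29 / 1.638 = 0.9756 d
Total t = Σ t_i = 1.882 days.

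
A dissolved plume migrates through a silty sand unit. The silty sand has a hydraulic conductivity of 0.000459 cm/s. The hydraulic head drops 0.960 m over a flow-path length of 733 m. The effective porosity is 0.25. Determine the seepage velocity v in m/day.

0.00208

Convert K: 0.000459 cm/s × 864 = 0.3966 m/day.
Hydraulic gradient i = Δh / L = 0.960 / 733 = 0.001310.
Darcy flux q = K · i = 0.3966 × 0.001310 = 0.0005194 m/day.
Seepage velocity v = q / n_e = 0.0005194 / 0.25 = 0.002078 m/day.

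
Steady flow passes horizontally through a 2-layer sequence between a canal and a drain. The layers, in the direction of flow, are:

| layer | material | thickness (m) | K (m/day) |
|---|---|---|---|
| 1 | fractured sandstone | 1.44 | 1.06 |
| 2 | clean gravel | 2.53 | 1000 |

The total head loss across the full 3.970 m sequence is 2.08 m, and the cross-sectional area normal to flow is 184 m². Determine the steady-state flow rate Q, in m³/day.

281

Flow is perpendicular to layering, so the layers act in series and the equivalent K is the thickness-weighted harmonic mean.
Total thickness L = 1.44 + 2.53 = 3.970 m.
Σ(b_i/K_i) = 1.44/1.06 + 2.53/1000 = 1.361 d.
K_eq = L / Σ(b_i/K_i) = 3.970 / 1.361 = 2.917 m/day.
Q = K_eq · A · (Δh/L) = 2.917 × 184 × (2.08/3.970) = 281.2 m³/day.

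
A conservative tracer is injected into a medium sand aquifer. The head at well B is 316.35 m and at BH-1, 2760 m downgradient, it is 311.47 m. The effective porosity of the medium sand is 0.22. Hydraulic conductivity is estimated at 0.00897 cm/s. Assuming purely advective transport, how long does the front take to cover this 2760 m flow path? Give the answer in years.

121

Convert K: 0.00897 cm/s × 864 = 7.750 m/day.
Hydraulic gradient i = (316.35 − 311.47) / 2760 = 4.88 / 2760 = 0.001768.
Darcy flux q = K · i = 7.750 × 0.001768 = 0.01370 m/day.
Seepage velocity v = q / n_e = 0.01370 / 0.22 = 0.06229 m/day.
Travel time t = L / v = 2760 / 0.06229 = 44311 days = 121.3 years.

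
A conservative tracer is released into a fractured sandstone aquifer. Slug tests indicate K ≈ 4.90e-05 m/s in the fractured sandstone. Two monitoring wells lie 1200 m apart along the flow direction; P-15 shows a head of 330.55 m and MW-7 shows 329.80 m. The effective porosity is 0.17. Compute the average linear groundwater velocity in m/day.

0.0156

Convert K: 4.90e-05 m/s × 86400 = 4.234 m/day.
Hydraulic gradient i = (330.55 − 329.80) / 1200 = 0.75 / 1200 = 0.0006250.
Darcy flux q = K · i = 4.234 × 0.0006250 = 0.002646 m/day.
Seepage velocity v = q / n_e = 0.002646 / 0.17 = 0.01556 m/day.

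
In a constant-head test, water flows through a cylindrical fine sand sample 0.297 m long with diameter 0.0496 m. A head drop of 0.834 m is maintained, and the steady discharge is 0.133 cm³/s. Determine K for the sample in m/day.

Cross-sectional area A = π·(d/2)² = π × (0.0496/2)² = 0.001932 m².
Convert discharge: 0.133 cm³/s = 1.330e-07 m³/s.
Darcy's law rearranged: K = Q·L / (A·Δh) = 1.330e-07 × 0.297 / (0.001932 × 0.834) = 2.451e-05 m/s = 2.118 m/day.

2.12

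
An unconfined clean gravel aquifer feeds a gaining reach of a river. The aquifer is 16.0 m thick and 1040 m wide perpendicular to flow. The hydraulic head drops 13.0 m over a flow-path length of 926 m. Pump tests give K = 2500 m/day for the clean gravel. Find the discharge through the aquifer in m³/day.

Cross-sectional area A = 1040 × 16.0 = 16640 m².
Hydraulic gradient i = Δh / L = 13.0 / 926 = 0.01404.
Darcy's law: Q = K · A · i = 2500 × 16640 × 0.01404 = 5.840e+05 m³/day.

584000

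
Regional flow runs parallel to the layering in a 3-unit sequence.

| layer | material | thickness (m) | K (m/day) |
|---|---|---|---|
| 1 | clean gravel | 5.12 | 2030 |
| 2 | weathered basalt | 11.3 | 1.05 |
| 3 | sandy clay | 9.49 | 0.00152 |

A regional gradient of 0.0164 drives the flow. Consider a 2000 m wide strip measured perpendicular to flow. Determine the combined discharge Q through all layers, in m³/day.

Flow is parallel to layering, so each bed carries its own Darcy discharge and the transmissivities add.
Σ(K_i·b_i) = 2030×5.12 + 1.05×11.3 + 0.00152×9.49 = 10405 m²/day.
Hydraulic gradient i = 0.0164.
Q = Σ(K_i·b_i) · W · i = 10405 × 2000 × 0.01640 = 3.413e+05 m³/day.

341000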